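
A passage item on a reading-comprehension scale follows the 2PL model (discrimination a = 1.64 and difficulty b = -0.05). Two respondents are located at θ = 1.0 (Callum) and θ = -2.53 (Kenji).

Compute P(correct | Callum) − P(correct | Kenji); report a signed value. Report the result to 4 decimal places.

P(θ) = 1 / (1 + exp(−a(θ − b)))
P(Callum) = 0.8484  [exponent 1.7220]
P(Kenji) = 0.0168  [exponent -4.0672]
Difference = 0.8484 − 0.0168 = 0.8315

0.8315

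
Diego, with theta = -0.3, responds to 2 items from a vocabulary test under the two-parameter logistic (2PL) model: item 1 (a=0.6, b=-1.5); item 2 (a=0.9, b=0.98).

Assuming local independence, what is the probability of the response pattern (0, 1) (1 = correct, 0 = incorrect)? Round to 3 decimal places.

P(theta) = 1 / (1 + exp(−a(theta − b)))
P_1 = 1/(1+e^{-0.7200}) = 0.6726
P_2 = 1/(1+e^{1.1520}) = 0.2401
L = (1−P_1) × P_2 = 0.3274 × 0.2401 = 0.07861

0.079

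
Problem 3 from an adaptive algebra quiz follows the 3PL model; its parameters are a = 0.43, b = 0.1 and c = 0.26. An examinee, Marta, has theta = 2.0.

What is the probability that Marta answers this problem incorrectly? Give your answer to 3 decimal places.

0.227

P(theta) = c + (1 − c) · 1 / (1 + exp(−a(theta − b)))
Exponent: 0.43 × (2.0 − 0.1) = 0.8170
1/(1 + e^{-0.8170}) = 0.6936
P = 0.26 + 0.74 × 0.6936 = 0.7733
P(incorrect) = 1 − 0.7733 = 0.2267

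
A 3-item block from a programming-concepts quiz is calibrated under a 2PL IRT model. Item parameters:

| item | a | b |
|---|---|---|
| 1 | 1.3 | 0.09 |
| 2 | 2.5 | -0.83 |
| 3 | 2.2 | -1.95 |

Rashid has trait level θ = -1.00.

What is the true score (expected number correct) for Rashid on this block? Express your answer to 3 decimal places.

1.480

P(θ) = 1 / (1 + exp(−a(θ − b)))
P_1 = 1/(1+e^{1.4170}) = 0.1951
P_2 = 1/(1+e^{0.4250}) = 0.3953
P_3 = 1/(1+e^{-2.0900}) = 0.8899
E[score] = 0.1951 + 0.3953 + 0.8899 = 1.4804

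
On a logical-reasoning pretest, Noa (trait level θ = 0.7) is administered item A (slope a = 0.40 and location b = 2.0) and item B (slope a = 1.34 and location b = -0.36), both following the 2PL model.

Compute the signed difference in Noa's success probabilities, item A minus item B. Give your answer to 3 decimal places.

P(θ) = 1 / (1 + exp(−a(θ − b)))
P_A = 0.3729
P_B = 0.8054
P_A − P_B = -0.4325

-0.433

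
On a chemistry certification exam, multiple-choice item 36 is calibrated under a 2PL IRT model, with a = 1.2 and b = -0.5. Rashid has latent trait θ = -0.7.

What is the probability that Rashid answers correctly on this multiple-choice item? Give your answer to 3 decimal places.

0.440

P(θ) = 1 / (1 + exp(−a(θ − b)))
Exponent: 1.2 × (-0.7 − (-0.5)) = -0.2400
1/(1 + e^{0.2400}) = 0.4403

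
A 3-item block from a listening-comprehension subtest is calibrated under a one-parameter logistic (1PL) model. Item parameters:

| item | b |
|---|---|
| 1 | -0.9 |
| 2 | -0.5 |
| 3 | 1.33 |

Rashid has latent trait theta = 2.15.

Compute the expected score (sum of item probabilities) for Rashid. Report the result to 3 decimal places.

P(theta) = 1 / (1 + exp(−(theta − b)))
P_1 = 1/(1+e^{-3.0500}) = 0.9548
P_2 = 1/(1+e^{-2.6500}) = 0.9340
P_3 = 1/(1+e^{-0.8200}) = 0.6942
E[score] = 0.9548 + 0.9340 + 0.6942 = 2.5830

2.583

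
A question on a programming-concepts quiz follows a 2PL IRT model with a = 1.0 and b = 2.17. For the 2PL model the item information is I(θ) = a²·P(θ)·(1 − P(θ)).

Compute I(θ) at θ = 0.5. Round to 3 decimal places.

P = 1/(1+e^{1.6700}) = 0.1584
P(1−P) = 0.1584 × 0.8416 = 0.1333
I = a² × P(1−P) = 1.0² × 0.1333 = 0.13333

0.133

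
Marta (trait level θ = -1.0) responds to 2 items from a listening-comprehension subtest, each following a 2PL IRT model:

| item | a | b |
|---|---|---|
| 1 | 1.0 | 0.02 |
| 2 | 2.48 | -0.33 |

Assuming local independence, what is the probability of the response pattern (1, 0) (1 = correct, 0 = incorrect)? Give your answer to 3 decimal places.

P(θ) = 1 / (1 + exp(−a(θ − b)))
P_1 = 1/(1+e^{1.0200}) = 0.2650
P_2 = 1/(1+e^{1.6616}) = 0.1595
L = P_1 × (1−P_2) = 0.2650 × 0.8405 = 0.22274

0.223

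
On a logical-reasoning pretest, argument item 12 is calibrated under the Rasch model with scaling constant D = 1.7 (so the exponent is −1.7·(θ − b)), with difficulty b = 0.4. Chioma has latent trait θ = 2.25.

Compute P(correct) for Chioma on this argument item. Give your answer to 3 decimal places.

P(θ) = 1 / (1 + exp(−D·(θ − b)))
Exponent: 1.7 × (2.25 − 0.4) = 3.1450
1/(1 + e^{-3.1450}) = 0.9587
P = 0.9587

0.959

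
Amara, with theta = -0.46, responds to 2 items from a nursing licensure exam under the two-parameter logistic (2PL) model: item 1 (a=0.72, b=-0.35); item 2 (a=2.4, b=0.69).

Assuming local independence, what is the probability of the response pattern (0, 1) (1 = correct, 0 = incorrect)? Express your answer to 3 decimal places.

P(theta) = 1 / (1 + exp(−a(theta − b)))
P_1 = 1/(1+e^{0.0792}) = 0.4802
P_2 = 1/(1+e^{2.7600}) = 0.0595
L = (1−P_1) × P_2 = 0.5198 × 0.0595 = 0.03094

0.031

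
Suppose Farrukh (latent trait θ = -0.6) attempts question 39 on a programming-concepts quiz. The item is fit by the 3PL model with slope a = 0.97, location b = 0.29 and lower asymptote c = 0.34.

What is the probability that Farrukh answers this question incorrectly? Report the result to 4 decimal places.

0.4642

P(θ) = c + (1 − c) · 1 / (1 + exp(−a(θ − b)))
Exponent: 0.97 × (-0.6 − 0.29) = -0.8633
1/(1 + e^{0.8633}) = 0.2967
P = 0.34 + 0.66 × 0.2967 = 0.5358
P(incorrect) = 1 − 0.5358 = 0.4642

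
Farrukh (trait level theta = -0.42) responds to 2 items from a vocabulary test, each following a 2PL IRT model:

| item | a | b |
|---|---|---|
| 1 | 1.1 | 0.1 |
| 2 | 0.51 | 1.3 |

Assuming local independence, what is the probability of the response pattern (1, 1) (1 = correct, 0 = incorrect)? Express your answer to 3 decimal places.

P(theta) = 1 / (1 + exp(−a(theta − b)))
P_1 = 1/(1+e^{0.5720}) = 0.3608
P_2 = 1/(1+e^{0.8772}) = 0.2938
L = P_1 × P_2 = 0.3608 × 0.2938 = 0.10598

0.106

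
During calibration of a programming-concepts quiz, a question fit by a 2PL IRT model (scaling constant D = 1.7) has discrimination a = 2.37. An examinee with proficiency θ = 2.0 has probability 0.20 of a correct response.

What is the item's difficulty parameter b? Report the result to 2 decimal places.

2.34

P(θ) = 1 / (1 + exp(−D·a(θ − b)))
logit(0.20) = ln(0.20/0.80) = -1.3863
b = θ − logit/(1.7·a) = 2.0 − (-1.3863)/4.0290 = 2.3441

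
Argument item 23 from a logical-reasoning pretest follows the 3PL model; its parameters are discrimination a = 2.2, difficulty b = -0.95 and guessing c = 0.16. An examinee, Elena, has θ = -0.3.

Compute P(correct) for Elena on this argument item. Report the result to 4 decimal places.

0.8378

P(θ) = c + (1 − c) · 1 / (1 + exp(−a(θ − b)))
Exponent: 2.2 × (-0.3 − (-0.95)) = 1.4300
1/(1 + e^{-1.4300}) = 0.8069
P = 0.16 + 0.84 × 0.8069 = 0.8378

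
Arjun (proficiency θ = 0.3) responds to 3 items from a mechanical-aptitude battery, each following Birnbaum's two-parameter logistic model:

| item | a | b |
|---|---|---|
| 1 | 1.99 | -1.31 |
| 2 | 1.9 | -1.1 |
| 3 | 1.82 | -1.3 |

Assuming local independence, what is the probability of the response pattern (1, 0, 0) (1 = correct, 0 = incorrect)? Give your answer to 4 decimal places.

P(θ) = 1 / (1 + exp(−a(θ − b)))
P_1 = 1/(1+e^{-3.2039}) = 0.9610
P_2 = 1/(1+e^{-2.6600}) = 0.9346
P_3 = 1/(1+e^{-2.9120}) = 0.9484
L = P_1 × (1−P_2) × (1−P_3) = 0.9610 × 0.0654 × 0.0516 = 0.00324

0.0032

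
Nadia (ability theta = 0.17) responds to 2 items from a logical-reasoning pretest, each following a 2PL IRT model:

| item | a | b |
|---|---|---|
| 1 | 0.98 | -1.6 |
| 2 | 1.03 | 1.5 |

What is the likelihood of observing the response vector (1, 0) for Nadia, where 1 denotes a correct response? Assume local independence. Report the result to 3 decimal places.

0.678

P(theta) = 1 / (1 + exp(−a(theta − b)))
P_1 = 1/(1+e^{-1.7346}) = 0.8500
P_2 = 1/(1+e^{1.3699}) = 0.2026
L = P_1 × (1−P_2) = 0.8500 × 0.7974 = 0.67776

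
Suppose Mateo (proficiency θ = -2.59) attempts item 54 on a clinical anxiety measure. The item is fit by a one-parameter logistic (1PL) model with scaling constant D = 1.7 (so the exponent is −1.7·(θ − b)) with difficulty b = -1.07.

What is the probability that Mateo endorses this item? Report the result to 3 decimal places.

P(θ) = 1 / (1 + exp(−D·(θ − b)))
Exponent: 1.7 × (-2.59 − (-1.07)) = -2.5840
1/(1 + e^{2.5840}) = 0.0702
P = 0.0702

0.070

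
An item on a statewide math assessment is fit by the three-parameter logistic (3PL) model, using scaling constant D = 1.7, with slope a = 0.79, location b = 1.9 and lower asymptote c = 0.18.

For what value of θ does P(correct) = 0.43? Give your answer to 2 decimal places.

P(θ) = c + (1 − c) · 1 / (1 + exp(−D·a(θ − b)))
Remove guessing floor: (0.43 − 0.18)/(1 − 0.18) = 0.3049
logit = ln(0.3049/0.6951) = -0.8242
θ = b + logit/(1.7·a) = 1.9 + (-0.8242)/1.3430 = 1.2863

1.29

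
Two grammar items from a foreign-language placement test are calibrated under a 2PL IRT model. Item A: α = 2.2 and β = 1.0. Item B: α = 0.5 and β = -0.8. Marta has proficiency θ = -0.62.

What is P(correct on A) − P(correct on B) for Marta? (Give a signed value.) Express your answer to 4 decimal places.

P(θ) = 1 / (1 + exp(−α(θ − β)))
P_A = 0.0275
P_B = 0.5225
P_A − P_B = -0.4949

-0.4949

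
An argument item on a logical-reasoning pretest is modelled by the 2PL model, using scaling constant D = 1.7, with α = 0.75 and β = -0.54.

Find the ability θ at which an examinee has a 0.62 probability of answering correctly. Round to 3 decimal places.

P(θ) = 1 / (1 + exp(−D·α(θ − β)))
logit = ln(0.6200/0.3800) = 0.4895
θ = β + logit/(1.7·α) = -0.54 + 0.4895/1.2750 = -0.1560

-0.156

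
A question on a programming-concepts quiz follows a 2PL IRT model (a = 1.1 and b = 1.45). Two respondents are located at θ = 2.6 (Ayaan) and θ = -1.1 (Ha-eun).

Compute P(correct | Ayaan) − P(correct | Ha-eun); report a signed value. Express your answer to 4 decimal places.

0.7228

P(θ) = 1 / (1 + exp(−a(θ − b)))
P(Ayaan) = 0.7799  [exponent 1.2650]
P(Ha-eun) = 0.0571  [exponent -2.8050]
Difference = 0.7799 − 0.0571 = 0.7228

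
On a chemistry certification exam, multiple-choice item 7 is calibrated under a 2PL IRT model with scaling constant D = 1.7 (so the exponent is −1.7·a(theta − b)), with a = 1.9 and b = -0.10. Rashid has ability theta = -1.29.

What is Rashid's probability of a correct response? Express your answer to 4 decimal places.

P(theta) = 1 / (1 + exp(−D·a(theta − b)))
Exponent: 1.7 × 1.9 × (-1.29 − (-0.10)) = -3.8437
1/(1 + e^{3.8437}) = 0.0210
P = 0.0210

0.0210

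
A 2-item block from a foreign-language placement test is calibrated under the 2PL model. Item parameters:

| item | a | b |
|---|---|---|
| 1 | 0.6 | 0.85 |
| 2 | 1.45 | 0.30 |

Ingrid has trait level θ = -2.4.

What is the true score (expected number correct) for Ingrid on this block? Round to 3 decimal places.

0.144

P(θ) = 1 / (1 + exp(−a(θ − b)))
P_1 = 1/(1+e^{1.9500}) = 0.1246
P_2 = 1/(1+e^{3.9150}) = 0.0196
E[score] = 0.1246 + 0.0196 = 0.1441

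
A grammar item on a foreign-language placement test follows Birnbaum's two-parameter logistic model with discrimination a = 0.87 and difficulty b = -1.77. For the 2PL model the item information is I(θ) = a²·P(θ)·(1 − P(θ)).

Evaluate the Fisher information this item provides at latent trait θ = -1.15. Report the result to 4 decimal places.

0.1761

P = 1/(1+e^{-0.5394}) = 0.6317
P(1−P) = 0.6317 × 0.3683 = 0.2327
I = a² × P(1−P) = 0.87² × 0.2327 = 0.17610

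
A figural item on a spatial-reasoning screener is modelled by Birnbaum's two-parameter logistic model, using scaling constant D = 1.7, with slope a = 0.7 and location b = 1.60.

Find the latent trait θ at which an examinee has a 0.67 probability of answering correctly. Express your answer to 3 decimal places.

P(θ) = 1 / (1 + exp(−D·a(θ − b)))
logit = ln(0.6700/0.3300) = 0.7082
θ = b + logit/(1.7·a) = 1.60 + 0.7082/1.1900 = 2.1951

2.195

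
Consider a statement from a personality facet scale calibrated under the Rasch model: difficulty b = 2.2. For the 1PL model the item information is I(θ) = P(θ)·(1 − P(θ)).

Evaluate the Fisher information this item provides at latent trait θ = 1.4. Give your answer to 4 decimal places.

0.2139

P = 1/(1+e^{0.8000}) = 0.3100
P(1−P) = 0.3100 × 0.6900 = 0.2139
I = P(1−P) = 0.21391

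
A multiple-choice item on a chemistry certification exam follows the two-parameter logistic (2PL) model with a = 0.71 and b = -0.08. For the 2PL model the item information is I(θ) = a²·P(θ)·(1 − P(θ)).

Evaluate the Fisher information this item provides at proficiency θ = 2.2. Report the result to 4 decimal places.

P = 1/(1+e^{-1.6188}) = 0.8346
P(1−P) = 0.8346 × 0.1654 = 0.1380
I = a² × P(1−P) = 0.71² × 0.1380 = 0.06958

0.0696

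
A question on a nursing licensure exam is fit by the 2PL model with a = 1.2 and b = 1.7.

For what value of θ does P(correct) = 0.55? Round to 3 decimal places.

P(θ) = 1 / (1 + exp(−a(θ − b)))
logit = ln(0.5500/0.4500) = 0.2007
θ = b + logit/(a) = 1.7 + 0.2007/1.2000 = 1.8672

1.867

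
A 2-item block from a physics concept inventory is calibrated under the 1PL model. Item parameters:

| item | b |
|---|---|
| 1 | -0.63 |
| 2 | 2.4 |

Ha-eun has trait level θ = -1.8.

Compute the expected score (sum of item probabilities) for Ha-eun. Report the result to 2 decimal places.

P(θ) = 1 / (1 + exp(−(θ − b)))
P_1 = 1/(1+e^{1.1700}) = 0.2369
P_2 = 1/(1+e^{4.2000}) = 0.0148
E[score] = 0.2369 + 0.0148 = 0.2516

0.25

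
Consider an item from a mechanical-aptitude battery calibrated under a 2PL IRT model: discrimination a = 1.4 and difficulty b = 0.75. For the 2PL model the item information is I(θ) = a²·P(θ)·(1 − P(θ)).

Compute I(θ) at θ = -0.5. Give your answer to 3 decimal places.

0.247

P = 1/(1+e^{1.7500}) = 0.1480
P(1−P) = 0.1480 × 0.8520 = 0.1261
I = a² × P(1−P) = 1.4² × 0.1261 = 0.24721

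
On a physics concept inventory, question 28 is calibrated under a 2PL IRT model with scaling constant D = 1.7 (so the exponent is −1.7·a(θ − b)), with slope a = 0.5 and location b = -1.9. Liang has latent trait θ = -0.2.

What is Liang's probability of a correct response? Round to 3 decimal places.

P(θ) = 1 / (1 + exp(−D·a(θ − b)))
Exponent: 1.7 × 0.5 × (-0.2 − (-1.9)) = 1.4450
1/(1 + e^{-1.4450}) = 0.8092
P = 0.8092

0.809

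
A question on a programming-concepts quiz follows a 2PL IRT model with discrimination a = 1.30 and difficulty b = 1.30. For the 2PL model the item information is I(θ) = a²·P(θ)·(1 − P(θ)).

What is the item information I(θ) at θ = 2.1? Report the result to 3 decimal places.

0.326

P = 1/(1+e^{-1.0400}) = 0.7389
P(1−P) = 0.7389 × 0.2611 = 0.1930
I = a² × P(1−P) = 1.30² × 0.1930 = 0.32609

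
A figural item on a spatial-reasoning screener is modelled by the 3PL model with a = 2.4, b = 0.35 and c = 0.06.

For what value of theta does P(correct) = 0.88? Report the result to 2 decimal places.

1.15

P(theta) = c + (1 − c) · 1 / (1 + exp(−a(theta − b)))
Remove guessing floor: (0.88 − 0.06)/(1 − 0.06) = 0.8723
logit = ln(0.8723/0.1277) = 1.9218
theta = b + logit/(a) = 0.35 + 1.9218/2.4000 = 1.1508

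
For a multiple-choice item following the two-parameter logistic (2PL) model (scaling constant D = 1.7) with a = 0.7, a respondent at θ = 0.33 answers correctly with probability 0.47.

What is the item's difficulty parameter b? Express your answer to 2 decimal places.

0.43

P(θ) = 1 / (1 + exp(−D·a(θ − b)))
logit(0.47) = ln(0.47/0.53) = -0.1201
b = θ − logit/(1.7·a) = 0.33 − (-0.1201)/1.1900 = 0.4310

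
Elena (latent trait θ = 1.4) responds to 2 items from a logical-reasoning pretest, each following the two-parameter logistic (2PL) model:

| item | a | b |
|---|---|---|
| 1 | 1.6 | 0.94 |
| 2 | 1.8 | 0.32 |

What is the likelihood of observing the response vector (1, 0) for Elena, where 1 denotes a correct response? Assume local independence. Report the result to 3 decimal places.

P(θ) = 1 / (1 + exp(−a(θ − b)))
P_1 = 1/(1+e^{-0.7360}) = 0.6761
P_2 = 1/(1+e^{-1.9440}) = 0.8748
L = P_1 × (1−P_2) = 0.6761 × 0.1252 = 0.08466

0.085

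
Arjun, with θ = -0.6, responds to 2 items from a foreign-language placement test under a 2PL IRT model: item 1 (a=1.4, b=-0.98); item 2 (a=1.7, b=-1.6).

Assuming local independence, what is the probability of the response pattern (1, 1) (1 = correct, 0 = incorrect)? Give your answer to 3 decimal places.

P(θ) = 1 / (1 + exp(−a(θ − b)))
P_1 = 1/(1+e^{-0.5320}) = 0.6299
P_2 = 1/(1+e^{-1.7000}) = 0.8455
L = P_1 × P_2 = 0.6299 × 0.8455 = 0.53264

0.533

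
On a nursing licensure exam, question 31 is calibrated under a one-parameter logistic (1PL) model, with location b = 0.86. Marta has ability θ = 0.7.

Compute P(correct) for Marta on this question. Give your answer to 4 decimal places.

0.4601

P(θ) = 1 / (1 + exp(−(θ − b)))
Exponent: (0.7 − 0.86) = -0.1600
1/(1 + e^{0.1600}) = 0.4601
P = 0.4601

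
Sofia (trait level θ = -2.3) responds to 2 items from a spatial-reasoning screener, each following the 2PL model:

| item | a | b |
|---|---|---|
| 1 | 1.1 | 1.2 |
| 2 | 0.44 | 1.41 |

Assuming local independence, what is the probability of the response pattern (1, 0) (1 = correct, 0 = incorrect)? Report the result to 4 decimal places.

0.0174

P(θ) = 1 / (1 + exp(−a(θ − b)))
P_1 = 1/(1+e^{3.8500}) = 0.0208
P_2 = 1/(1+e^{1.6324}) = 0.1635
L = P_1 × (1−P_2) = 0.0208 × 0.8365 = 0.01743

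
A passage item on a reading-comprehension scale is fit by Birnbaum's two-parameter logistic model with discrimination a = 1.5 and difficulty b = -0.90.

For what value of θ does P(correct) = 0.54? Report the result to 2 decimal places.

P(θ) = 1 / (1 + exp(−a(θ − b)))
logit = ln(0.5400/0.4600) = 0.1603
θ = b + logit/(a) = -0.90 + 0.1603/1.5000 = -0.7931

-0.79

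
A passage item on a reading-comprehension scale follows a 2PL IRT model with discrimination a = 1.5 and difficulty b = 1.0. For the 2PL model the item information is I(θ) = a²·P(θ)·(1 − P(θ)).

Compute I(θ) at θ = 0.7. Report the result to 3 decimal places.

0.535

P = 1/(1+e^{0.4500}) = 0.3894
P(1−P) = 0.3894 × 0.6106 = 0.2378
I = a² × P(1−P) = 1.5² × 0.2378 = 0.53496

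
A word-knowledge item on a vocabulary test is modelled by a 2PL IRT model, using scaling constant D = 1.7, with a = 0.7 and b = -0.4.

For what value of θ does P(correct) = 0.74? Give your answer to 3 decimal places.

0.479

P(θ) = 1 / (1 + exp(−D·a(θ − b)))
logit = ln(0.7400/0.2600) = 1.0460
θ = b + logit/(1.7·a) = -0.4 + 1.0460/1.1900 = 0.4790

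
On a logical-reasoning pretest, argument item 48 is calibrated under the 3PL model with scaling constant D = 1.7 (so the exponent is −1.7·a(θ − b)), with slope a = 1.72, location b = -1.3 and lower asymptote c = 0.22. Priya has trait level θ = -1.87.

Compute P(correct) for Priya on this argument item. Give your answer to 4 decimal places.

0.3439

P(θ) = c + (1 − c) · 1 / (1 + exp(−D·a(θ − b)))
Exponent: 1.7 × 1.72 × (-1.87 − (-1.3)) = -1.6667
1/(1 + e^{1.6667}) = 0.1589
P = 0.22 + 0.78 × 0.1589 = 0.3439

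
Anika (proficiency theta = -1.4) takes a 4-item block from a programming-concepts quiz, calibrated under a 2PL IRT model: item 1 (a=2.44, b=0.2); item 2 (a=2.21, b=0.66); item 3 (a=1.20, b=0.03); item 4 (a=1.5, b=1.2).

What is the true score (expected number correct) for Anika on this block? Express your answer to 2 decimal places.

P(theta) = 1 / (1 + exp(−a(theta − b)))
P_1 = 1/(1+e^{3.9040}) = 0.0198
P_2 = 1/(1+e^{4.5526}) = 0.0104
P_3 = 1/(1+e^{1.7160}) = 0.1524
P_4 = 1/(1+e^{3.9000}) = 0.0198
E[score] = 0.0198 + 0.0104 + 0.1524 + 0.0198 = 0.2024

0.20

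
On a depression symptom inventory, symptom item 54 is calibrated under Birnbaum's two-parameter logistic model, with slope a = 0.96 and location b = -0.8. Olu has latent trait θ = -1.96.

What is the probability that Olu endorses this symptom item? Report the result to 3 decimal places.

P(θ) = 1 / (1 + exp(−a(θ − b)))
Exponent: 0.96 × (-1.96 − (-0.8)) = -1.1136
1/(1 + e^{1.1136}) = 0.2472

0.247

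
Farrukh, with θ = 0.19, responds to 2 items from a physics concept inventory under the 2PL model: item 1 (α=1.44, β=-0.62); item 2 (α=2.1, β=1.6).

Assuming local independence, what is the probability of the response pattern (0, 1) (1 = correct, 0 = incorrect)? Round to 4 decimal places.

P(θ) = 1 / (1 + exp(−α(θ − β)))
P_1 = 1/(1+e^{-1.1664}) = 0.7625
P_2 = 1/(1+e^{2.9610}) = 0.0492
L = (1−P_1) × P_2 = 0.2375 × 0.0492 = 0.01169

0.0117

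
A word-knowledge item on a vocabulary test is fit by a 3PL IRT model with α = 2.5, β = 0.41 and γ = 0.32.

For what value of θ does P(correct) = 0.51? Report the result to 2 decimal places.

0.03

P(θ) = γ + (1 − γ) · 1 / (1 + exp(−α(θ − β)))
Remove guessing floor: (0.51 − 0.32)/(1 − 0.32) = 0.2794
logit = ln(0.2794/0.7206) = -0.9474
θ = β + logit/(α) = 0.41 + (-0.9474)/2.5000 = 0.0310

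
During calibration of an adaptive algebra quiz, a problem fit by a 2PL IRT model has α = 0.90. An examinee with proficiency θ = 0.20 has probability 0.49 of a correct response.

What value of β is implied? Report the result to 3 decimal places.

0.244

P(θ) = 1 / (1 + exp(−α(θ − β)))
logit(0.49) = ln(0.49/0.51) = -0.0400
β = θ − logit/(α) = 0.20 − (-0.0400)/0.9000 = 0.2445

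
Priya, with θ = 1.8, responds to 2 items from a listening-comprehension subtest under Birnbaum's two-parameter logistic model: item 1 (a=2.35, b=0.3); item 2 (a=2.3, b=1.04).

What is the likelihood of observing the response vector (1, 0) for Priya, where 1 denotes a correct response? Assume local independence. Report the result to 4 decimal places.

0.1441

P(θ) = 1 / (1 + exp(−a(θ − b)))
P_1 = 1/(1+e^{-3.5250}) = 0.9714
P_2 = 1/(1+e^{-1.7480}) = 0.8517
L = P_1 × (1−P_2) = 0.9714 × 0.1483 = 0.14406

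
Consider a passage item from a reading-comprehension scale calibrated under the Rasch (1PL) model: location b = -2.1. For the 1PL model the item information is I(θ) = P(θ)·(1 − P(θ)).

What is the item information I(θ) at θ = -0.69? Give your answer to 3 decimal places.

P = 1/(1+e^{-1.4100}) = 0.8038
P(1−P) = 0.8038 × 0.1962 = 0.1577
I = P(1−P) = 0.15773

0.158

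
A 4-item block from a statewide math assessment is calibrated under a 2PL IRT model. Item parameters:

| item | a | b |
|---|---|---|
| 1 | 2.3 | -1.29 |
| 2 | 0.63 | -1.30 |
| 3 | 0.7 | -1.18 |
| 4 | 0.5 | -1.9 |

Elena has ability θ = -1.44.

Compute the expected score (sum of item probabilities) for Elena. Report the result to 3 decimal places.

P(θ) = 1 / (1 + exp(−a(θ − b)))
P_1 = 1/(1+e^{0.3450}) = 0.4146
P_2 = 1/(1+e^{0.0882}) = 0.4780
P_3 = 1/(1+e^{0.1820}) = 0.4546
P_4 = 1/(1+e^{-0.2300}) = 0.5572
E[score] = 0.4146 + 0.4780 + 0.4546 + 0.5572 = 1.9044

1.904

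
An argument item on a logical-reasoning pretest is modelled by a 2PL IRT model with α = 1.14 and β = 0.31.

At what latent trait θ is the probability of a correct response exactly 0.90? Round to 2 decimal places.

P(θ) = 1 / (1 + exp(−α(θ − β)))
logit = ln(0.9000/0.1000) = 2.1972
θ = β + logit/(α) = 0.31 + 2.1972/1.1400 = 2.2374

2.24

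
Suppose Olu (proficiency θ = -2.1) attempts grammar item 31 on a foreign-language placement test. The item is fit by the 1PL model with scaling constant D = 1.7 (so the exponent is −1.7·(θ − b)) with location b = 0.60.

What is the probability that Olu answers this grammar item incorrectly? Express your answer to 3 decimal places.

P(θ) = 1 / (1 + exp(−D·(θ − b)))
Exponent: 1.7 × (-2.1 − 0.60) = -4.5900
1/(1 + e^{4.5900}) = 0.0101
P = 0.0101
P(incorrect) = 1 − 0.0101 = 0.9899

0.990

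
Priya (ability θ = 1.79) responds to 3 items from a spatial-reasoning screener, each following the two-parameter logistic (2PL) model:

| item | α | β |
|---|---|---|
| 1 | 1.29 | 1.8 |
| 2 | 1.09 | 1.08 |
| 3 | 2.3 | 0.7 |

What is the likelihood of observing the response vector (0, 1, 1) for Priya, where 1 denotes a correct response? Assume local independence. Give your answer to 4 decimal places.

P(θ) = 1 / (1 + exp(−α(θ − β)))
P_1 = 1/(1+e^{0.0129}) = 0.4968
P_2 = 1/(1+e^{-0.7739}) = 0.6844
P_3 = 1/(1+e^{-2.5070}) = 0.9246
L = (1−P_1) × P_2 × P_3 = 0.5032 × 0.6844 × 0.9246 = 0.31843

0.3184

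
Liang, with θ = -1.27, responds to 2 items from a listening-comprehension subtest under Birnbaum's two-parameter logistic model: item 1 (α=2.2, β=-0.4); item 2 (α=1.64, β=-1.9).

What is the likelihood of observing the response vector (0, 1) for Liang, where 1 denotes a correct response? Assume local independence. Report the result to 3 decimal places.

0.643

P(θ) = 1 / (1 + exp(−α(θ − β)))
P_1 = 1/(1+e^{1.9140}) = 0.1285
P_2 = 1/(1+e^{-1.0332}) = 0.7375
L = (1−P_1) × P_2 = 0.8715 × 0.7375 = 0.64274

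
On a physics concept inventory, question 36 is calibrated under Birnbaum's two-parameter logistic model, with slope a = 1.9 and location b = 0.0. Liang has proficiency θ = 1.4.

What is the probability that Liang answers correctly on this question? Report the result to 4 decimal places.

P(θ) = 1 / (1 + exp(−a(θ − b)))
Exponent: 1.9 × (1.4 − 0.0) = 2.6600
1/(1 + e^{-2.6600}) = 0.9346

0.9346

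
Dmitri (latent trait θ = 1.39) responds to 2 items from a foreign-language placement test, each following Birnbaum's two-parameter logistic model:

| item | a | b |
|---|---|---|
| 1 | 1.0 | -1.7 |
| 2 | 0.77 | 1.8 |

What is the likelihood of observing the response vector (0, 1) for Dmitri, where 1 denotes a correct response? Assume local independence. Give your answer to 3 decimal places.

P(θ) = 1 / (1 + exp(−a(θ − b)))
P_1 = 1/(1+e^{-3.0900}) = 0.9565
P_2 = 1/(1+e^{0.3157}) = 0.4217
L = (1−P_1) × P_2 = 0.0435 × 0.4217 = 0.01835

0.018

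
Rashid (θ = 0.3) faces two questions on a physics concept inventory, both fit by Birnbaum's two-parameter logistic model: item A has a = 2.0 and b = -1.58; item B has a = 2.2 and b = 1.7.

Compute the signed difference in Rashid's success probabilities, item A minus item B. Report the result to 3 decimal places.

0.933

P(θ) = 1 / (1 + exp(−a(θ − b)))
P_A = 0.9772
P_B = 0.0439
P_A − P_B = 0.9333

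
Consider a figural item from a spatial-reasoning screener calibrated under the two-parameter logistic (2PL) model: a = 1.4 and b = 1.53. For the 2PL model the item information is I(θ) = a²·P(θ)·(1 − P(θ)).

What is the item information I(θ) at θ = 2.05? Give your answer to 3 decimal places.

P = 1/(1+e^{-0.7280}) = 0.6744
P(1−P) = 0.6744 × 0.3256 = 0.2196
I = a² × P(1−P) = 1.4² × 0.2196 = 0.43041

0.430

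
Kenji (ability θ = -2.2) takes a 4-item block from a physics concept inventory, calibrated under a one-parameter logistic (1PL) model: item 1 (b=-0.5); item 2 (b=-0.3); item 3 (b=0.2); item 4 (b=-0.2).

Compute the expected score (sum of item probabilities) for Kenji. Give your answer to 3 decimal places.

0.487

P(θ) = 1 / (1 + exp(−(θ − b)))
P_1 = 1/(1+e^{1.7000}) = 0.1545
P_2 = 1/(1+e^{1.9000}) = 0.1301
P_3 = 1/(1+e^{2.4000}) = 0.0832
P_4 = 1/(1+e^{2.0000}) = 0.1192
E[score] = 0.1545 + 0.1301 + 0.0832 + 0.1192 = 0.4869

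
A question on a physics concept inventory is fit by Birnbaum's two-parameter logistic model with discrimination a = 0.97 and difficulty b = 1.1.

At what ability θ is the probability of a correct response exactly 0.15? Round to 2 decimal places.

P(θ) = 1 / (1 + exp(−a(θ − b)))
logit = ln(0.1500/0.8500) = -1.7346
θ = b + logit/(a) = 1.1 + (-1.7346)/0.9700 = -0.6882

-0.69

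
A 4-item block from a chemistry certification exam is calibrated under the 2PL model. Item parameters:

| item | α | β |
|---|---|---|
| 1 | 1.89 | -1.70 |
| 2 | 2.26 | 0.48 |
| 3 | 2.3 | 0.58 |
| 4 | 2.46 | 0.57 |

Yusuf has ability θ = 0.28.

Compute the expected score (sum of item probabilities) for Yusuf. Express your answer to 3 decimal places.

2.029

P(θ) = 1 / (1 + exp(−α(θ − β)))
P_1 = 1/(1+e^{-3.7422}) = 0.9768
P_2 = 1/(1+e^{0.4520}) = 0.3889
P_3 = 1/(1+e^{0.6900}) = 0.3340
P_4 = 1/(1+e^{0.7134}) = 0.3288
E[score] = 0.9768 + 0.3889 + 0.3340 + 0.3288 = 2.0286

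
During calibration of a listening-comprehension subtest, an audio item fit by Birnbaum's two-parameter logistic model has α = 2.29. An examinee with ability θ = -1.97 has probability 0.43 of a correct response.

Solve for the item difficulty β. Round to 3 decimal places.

-1.847

P(θ) = 1 / (1 + exp(−α(θ − β)))
logit(0.43) = ln(0.43/0.57) = -0.2819
β = θ − logit/(α) = -1.97 − (-0.2819)/2.2900 = -1.8469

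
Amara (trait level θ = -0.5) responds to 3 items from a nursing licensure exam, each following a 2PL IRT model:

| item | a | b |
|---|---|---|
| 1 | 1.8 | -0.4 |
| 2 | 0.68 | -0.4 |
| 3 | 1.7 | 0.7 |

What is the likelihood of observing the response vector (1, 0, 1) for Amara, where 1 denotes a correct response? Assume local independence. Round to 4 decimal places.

0.0271

P(θ) = 1 / (1 + exp(−a(θ − b)))
P_1 = 1/(1+e^{0.1800}) = 0.4551
P_2 = 1/(1+e^{0.0680}) = 0.4830
P_3 = 1/(1+e^{2.0400}) = 0.1151
L = P_1 × (1−P_2) × P_3 = 0.4551 × 0.5170 × 0.1151 = 0.02707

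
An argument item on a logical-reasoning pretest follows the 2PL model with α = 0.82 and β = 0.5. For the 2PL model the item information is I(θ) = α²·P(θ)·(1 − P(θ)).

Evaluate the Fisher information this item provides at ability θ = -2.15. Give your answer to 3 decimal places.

P = 1/(1+e^{2.1730}) = 0.1022
P(1−P) = 0.1022 × 0.8978 = 0.0918
I = α² × P(1−P) = 0.82² × 0.0918 = 0.06170

0.062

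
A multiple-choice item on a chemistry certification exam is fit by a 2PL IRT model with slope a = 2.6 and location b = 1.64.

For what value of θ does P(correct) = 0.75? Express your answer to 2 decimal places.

2.06

P(θ) = 1 / (1 + exp(−a(θ − b)))
logit = ln(0.7500/0.2500) = 1.0986
θ = b + logit/(a) = 1.64 + 1.0986/2.6000 = 2.0625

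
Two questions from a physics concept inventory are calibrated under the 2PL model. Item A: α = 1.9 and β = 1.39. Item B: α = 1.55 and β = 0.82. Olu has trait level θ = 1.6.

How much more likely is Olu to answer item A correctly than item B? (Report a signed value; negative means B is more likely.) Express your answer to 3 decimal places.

P(θ) = 1 / (1 + exp(−α(θ − β)))
P_A = 0.5984
P_B = 0.7701
P_A − P_B = -0.1717

-0.172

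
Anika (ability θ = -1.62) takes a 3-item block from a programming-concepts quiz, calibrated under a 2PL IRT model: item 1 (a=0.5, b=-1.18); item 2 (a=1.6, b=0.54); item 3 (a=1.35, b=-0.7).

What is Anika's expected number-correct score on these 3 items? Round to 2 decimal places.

0.70

P(θ) = 1 / (1 + exp(−a(θ − b)))
P_1 = 1/(1+e^{0.2200}) = 0.4452
P_2 = 1/(1+e^{3.4560}) = 0.0306
P_3 = 1/(1+e^{1.2420}) = 0.2241
E[score] = 0.4452 + 0.0306 + 0.2241 = 0.6999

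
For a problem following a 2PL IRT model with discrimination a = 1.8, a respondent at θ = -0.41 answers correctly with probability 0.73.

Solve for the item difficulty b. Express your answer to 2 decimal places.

P(θ) = 1 / (1 + exp(−a(θ − b)))
logit(0.73) = ln(0.73/0.27) = 0.9946
b = θ − logit/(a) = -0.41 − 0.9946/1.8000 = -0.9626

-0.96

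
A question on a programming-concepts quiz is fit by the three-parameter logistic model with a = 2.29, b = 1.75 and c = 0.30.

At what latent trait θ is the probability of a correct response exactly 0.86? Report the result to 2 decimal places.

P(θ) = c + (1 − c) · 1 / (1 + exp(−a(θ − b)))
Remove guessing floor: (0.86 − 0.30)/(1 − 0.30) = 0.8000
logit = ln(0.8000/0.2000) = 1.3863
θ = b + logit/(a) = 1.75 + 1.3863/2.2900 = 2.3554

2.36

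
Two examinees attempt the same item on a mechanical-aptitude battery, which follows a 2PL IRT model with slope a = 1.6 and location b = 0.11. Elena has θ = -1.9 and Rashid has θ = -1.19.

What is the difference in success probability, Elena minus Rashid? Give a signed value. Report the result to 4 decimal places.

P(θ) = 1 / (1 + exp(−a(θ − b)))
P(Elena) = 0.0386  [exponent -3.2160]
P(Rashid) = 0.1111  [exponent -2.0800]
Difference = 0.0386 − 0.1111 = -0.0725

-0.0725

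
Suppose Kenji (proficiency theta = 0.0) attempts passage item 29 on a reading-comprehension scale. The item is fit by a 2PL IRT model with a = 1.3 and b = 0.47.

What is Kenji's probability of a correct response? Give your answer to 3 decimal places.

0.352

P(theta) = 1 / (1 + exp(−a(theta − b)))
Exponent: 1.3 × (0.0 − 0.47) = -0.6110
1/(1 + e^{0.6110}) = 0.3518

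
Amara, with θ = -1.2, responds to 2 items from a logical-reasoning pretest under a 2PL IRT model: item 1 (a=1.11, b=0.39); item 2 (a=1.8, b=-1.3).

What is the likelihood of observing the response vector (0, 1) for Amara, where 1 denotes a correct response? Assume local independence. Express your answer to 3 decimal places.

P(θ) = 1 / (1 + exp(−a(θ − b)))
P_1 = 1/(1+e^{1.7649}) = 0.1462
P_2 = 1/(1+e^{-0.1800}) = 0.5449
L = (1−P_1) × P_2 = 0.8538 × 0.5449 = 0.46523

0.465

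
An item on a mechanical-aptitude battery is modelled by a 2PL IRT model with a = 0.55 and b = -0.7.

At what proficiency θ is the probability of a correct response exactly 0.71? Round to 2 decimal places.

P(θ) = 1 / (1 + exp(−a(θ − b)))
logit = ln(0.7100/0.2900) = 0.8954
θ = b + logit/(a) = -0.7 + 0.8954/0.5500 = 0.9280

0.93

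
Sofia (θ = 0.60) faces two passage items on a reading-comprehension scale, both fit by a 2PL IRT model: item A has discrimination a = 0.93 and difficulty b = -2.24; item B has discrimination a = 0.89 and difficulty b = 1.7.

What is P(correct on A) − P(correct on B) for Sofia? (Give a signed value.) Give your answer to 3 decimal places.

0.660

P(θ) = 1 / (1 + exp(−a(θ − b)))
P_A = 0.9335
P_B = 0.2731
P_A − P_B = 0.6604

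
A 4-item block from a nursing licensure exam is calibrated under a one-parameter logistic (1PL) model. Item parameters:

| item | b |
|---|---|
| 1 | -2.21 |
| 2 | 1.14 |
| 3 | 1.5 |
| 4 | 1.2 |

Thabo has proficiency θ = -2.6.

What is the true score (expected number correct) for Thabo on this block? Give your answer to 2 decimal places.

P(θ) = 1 / (1 + exp(−(θ − b)))
P_1 = 1/(1+e^{0.3900}) = 0.4037
P_2 = 1/(1+e^{3.7400}) = 0.0232
P_3 = 1/(1+e^{4.1000}) = 0.0163
P_4 = 1/(1+e^{3.8000}) = 0.0219
E[score] = 0.4037 + 0.0232 + 0.0163 + 0.0219 = 0.4651

0.47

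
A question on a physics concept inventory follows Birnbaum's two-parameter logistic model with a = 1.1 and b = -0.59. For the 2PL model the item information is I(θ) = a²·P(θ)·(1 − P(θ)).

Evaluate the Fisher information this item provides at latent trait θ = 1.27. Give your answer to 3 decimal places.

0.123

P = 1/(1+e^{-2.0460}) = 0.8855
P(1−P) = 0.8855 × 0.1145 = 0.1014
I = a² × P(1−P) = 1.1² × 0.1014 = 0.12264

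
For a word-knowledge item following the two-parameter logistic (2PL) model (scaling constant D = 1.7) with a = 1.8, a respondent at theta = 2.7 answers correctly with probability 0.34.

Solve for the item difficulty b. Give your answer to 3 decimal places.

P(theta) = 1 / (1 + exp(−D·a(theta − b)))
logit(0.34) = ln(0.34/0.66) = -0.6633
b = theta − logit/(1.7·a) = 2.7 − (-0.6633)/3.0600 = 2.9168

2.917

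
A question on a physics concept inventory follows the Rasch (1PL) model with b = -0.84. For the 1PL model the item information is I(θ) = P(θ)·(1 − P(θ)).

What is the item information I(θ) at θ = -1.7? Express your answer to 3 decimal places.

0.209

P = 1/(1+e^{0.8600}) = 0.2973
P(1−P) = 0.2973 × 0.7027 = 0.2089
I = P(1−P) = 0.20893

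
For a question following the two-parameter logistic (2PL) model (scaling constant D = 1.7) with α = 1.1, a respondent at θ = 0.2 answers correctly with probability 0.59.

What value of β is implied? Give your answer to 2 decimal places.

P(θ) = 1 / (1 + exp(−D·α(θ − β)))
logit(0.59) = ln(0.59/0.41) = 0.3640
β = θ − logit/(1.7·α) = 0.2 − 0.3640/1.8700 = 0.0054

0.01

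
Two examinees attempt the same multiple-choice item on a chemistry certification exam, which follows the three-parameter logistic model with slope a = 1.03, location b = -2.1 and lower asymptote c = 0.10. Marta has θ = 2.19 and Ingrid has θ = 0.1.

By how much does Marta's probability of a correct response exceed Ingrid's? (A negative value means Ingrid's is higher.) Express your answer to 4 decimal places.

P(θ) = c + (1 − c) · 1 / (1 + exp(−a(θ − b)))
P(Marta) = 0.9893  [exponent 4.4187]
P(Ingrid) = 0.9154  [exponent 2.2660]
Difference = 0.9893 − 0.9154 = 0.0739

0.0739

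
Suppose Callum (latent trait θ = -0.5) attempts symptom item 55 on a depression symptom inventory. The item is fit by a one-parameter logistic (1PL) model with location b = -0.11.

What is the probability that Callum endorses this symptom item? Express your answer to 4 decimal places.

P(θ) = 1 / (1 + exp(−(θ − b)))
Exponent: (-0.5 − (-0.11)) = -0.3900
1/(1 + e^{0.3900}) = 0.4037
P = 0.4037

0.4037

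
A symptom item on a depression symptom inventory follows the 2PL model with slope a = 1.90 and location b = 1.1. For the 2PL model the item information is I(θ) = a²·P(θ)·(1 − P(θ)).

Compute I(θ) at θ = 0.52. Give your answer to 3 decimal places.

P = 1/(1+e^{1.1020}) = 0.2494
P(1−P) = 0.2494 × 0.7506 = 0.1872
I = a² × P(1−P) = 1.90² × 0.1872 = 0.67573

0.676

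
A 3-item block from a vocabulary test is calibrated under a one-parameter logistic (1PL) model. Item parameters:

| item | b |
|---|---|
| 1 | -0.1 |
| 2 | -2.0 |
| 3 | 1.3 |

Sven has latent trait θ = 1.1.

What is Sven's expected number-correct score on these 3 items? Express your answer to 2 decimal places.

P(θ) = 1 / (1 + exp(−(θ − b)))
P_1 = 1/(1+e^{-1.2000}) = 0.7685
P_2 = 1/(1+e^{-3.1000}) = 0.9569
P_3 = 1/(1+e^{0.2000}) = 0.4502
E[score] = 0.7685 + 0.9569 + 0.4502 = 2.1756

2.18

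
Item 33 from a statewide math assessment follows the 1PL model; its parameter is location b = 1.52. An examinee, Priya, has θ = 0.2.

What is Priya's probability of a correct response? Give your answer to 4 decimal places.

0.2108

P(θ) = 1 / (1 + exp(−(θ − b)))
Exponent: (0.2 − 1.52) = -1.3200
1/(1 + e^{1.3200}) = 0.2108
P = 0.2108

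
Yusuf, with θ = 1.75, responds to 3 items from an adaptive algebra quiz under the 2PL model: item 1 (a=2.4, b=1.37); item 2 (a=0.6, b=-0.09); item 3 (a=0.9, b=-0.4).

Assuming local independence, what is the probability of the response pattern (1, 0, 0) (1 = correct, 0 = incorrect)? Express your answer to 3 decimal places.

P(θ) = 1 / (1 + exp(−a(θ − b)))
P_1 = 1/(1+e^{-0.9120}) = 0.7134
P_2 = 1/(1+e^{-1.1040}) = 0.7510
P_3 = 1/(1+e^{-1.9350}) = 0.8738
L = P_1 × (1−P_2) × (1−P_3) = 0.7134 × 0.2490 × 0.1262 = 0.02242

0.022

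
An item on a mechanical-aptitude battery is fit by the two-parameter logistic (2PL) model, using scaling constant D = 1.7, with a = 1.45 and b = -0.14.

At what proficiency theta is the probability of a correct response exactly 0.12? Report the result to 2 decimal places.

-0.95

P(theta) = 1 / (1 + exp(−D·a(theta − b)))
logit = ln(0.1200/0.8800) = -1.9924
theta = b + logit/(1.7·a) = -0.14 + (-1.9924)/2.4650 = -0.9483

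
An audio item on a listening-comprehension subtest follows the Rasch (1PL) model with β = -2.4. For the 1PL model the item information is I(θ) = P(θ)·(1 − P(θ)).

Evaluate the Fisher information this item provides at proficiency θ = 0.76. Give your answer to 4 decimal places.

P = 1/(1+e^{-3.1600}) = 0.9593
P(1−P) = 0.9593 × 0.0407 = 0.0390
I = P(1−P) = 0.03904

0.0390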